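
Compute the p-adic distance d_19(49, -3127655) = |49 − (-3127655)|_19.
d_19(49, -3127655) = 1/130321

Step 1 — x − y = 49 − (-3127655) = 3127704. Step 2 — v_19(3127704) = 4 (factor: 3127704 = (19^4 · 24); the sign does not affect v_p). Step 3 — |x − y|_19 = 19^{-4} = 1/130321.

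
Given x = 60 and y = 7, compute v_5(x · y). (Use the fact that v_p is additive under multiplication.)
v_5(420) = 1

v_p(x) = 1 (factor: 60 = 5^1 · 12); v_p(y) = 0 (factor: 7 = 5^0 · 7). Additivity: v_p(xy) = v_p(x) + v_p(y) = 1 + 0 = 1. (Direct check: xy = 420 = 5^1 · (84).)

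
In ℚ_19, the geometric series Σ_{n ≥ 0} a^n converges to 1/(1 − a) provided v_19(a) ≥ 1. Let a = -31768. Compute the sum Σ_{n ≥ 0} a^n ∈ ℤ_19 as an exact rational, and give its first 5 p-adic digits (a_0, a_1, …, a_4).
Σ a^n = 1/(1 − a) = 1/31769;  first 5 digits = (1, 0, 7, 14, 10)

v_19(a) = 2 ≥ 1, so the series converges in ℤ_19 to 1/(1 − a) = 1/(1 − (-31768)) = 1/31769. Expand this rational in ℤ_19: compute digits iteratively via d_i = x_i mod 19, x_{i+1} = (x_i − d_i)/19. The first 5 digits are (1, 0, 7, 14, 10).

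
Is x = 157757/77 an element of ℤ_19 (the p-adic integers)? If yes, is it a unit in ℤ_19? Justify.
x ∈ ℤ_19 but not a unit; v_19(x) = 3 > 0

ℤ_19 = {x ∈ ℚ_19 : v_19(x) ≥ 0} and ℤ_19^× = {x ∈ ℤ_19 : v_19(x) = 0}. Here v_19(157757/77) = v_19(num) − v_19(den) = 3; compare against these criteria.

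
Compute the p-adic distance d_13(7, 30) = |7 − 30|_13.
d_13(7, 30) = 1

Step 1 — x − y = 7 − 30 = -23. Step 2 — v_13(-23) = 0 (factor: -23 = −(13^0 · 23); the sign does not affect v_p). Step 3 — |x − y|_13 = 13^{0} = 1.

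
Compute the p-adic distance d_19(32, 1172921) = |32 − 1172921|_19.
d_19(32, 1172921) = 1/130321

Step 1 — x − y = 32 − 1172921 = -1172889. Step 2 — v_19(-1172889) = 4 (factor: -1172889 = −(19^4 · 9); the sign does not affect v_p). Step 3 — |x − y|_19 = 19^{-4} = 1/130321.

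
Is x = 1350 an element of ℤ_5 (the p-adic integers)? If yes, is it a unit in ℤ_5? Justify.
x ∈ ℤ_5 but not a unit; v_5(x) = 2 > 0

ℤ_5 = {x ∈ ℚ_5 : v_5(x) ≥ 0} and ℤ_5^× = {x ∈ ℤ_5 : v_5(x) = 0}. Here v_5(1350) = v_5(num) − v_5(den) = 2; compare against these criteria.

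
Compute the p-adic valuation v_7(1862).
v_7(1862) = 2

v_7(n) is the largest exponent k such that 7^k divides n. Factor out: 1862 = 7^2 · 38. (Sign doesn't affect v_p.) So v_7(1862) = 2.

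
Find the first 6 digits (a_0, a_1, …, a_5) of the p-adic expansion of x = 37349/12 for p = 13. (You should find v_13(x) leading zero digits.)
(a_0, …, a_5) = (0, 0, 0, 9, 7, 7)

v_13(37349/12) = 3, so a_0 = ... = a_2 = 0. Factor out: x = 13^3 · u with u = 17/12 a unit in ℤ_13. Expand u iteratively via a_{v+i} = u_i mod 13, u_{i+1} = (u_i − a_{v+i})/13:
  u_0 = 17/12;  a_3 = 9;  u_1 = (u_0 − 9)/13 = -7/12
  u_1 = -7/12;  a_4 = 7;  u_2 = (u_1 − 7)/13 = -7/12
  u_2 = -7/12;  a_5 = 7;  u_3 = (u_2 − 7)/13 = -7/12
Digits: (0, 0, 0, 9, 7, 7).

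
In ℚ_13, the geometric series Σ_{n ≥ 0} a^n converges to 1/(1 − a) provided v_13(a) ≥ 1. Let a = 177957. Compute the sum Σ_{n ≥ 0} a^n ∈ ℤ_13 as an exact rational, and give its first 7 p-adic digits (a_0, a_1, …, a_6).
Σ a^n = 1/(1 − a) = -1/177956;  first 7 digits = (1, 0, 0, 3, 6, 0, 9)

v_13(a) = 3 ≥ 1, so the series converges in ℤ_13 to 1/(1 − a) = 1/(1 − 177957) = -1/177956. Expand this rational in ℤ_13: compute digits iteratively via d_i = x_i mod 13, x_{i+1} = (x_i − d_i)/13. The first 7 digits are (1, 0, 0, 3, 6, 0, 9).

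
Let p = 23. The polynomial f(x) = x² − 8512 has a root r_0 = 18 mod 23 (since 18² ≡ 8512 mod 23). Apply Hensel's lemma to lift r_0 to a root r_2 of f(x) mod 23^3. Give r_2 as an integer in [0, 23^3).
r_2 = 11472 (mod 12167)

Hensel's recurrence: r_{i+1} = r_i − f(r_i)·(f′(r_i))^{-1} mod 23^{i+2}, with f′(x) = 2x. Iterate:
  r_0 = 18 (mod 23)
  r_1 = 363 (mod 529)
  r_2 = 11472 (mod 12167)
Final: r_2 = 11472, and one checks f(r_2) ≡ 0 mod 23^3.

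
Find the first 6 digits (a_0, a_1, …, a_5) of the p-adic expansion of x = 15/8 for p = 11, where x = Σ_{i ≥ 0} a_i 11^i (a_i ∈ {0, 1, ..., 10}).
(a_0, …, a_5) = (6, 1, 4, 1, 4, 1)

v_11(15/8) = 0 (numerator and denominator both coprime to 11), so x ∈ ℤ_11^×. Compute digits iteratively via a_i = x_i mod 11, x_{i+1} = (x_i − a_i)/11, with x_0 = x:
  x_0 = 15/8;  a_0 = 6;  x_1 = (x_0 − 6)/11 = -3/8
  x_1 = -3/8;  a_1 = 1;  x_2 = (x_1 − 1)/11 = -1/8
  x_2 = -1/8;  a_2 = 4;  x_3 = (x_2 − 4)/11 = -3/8
  x_3 = -3/8;  a_3 = 1;  x_4 = (x_3 − 1)/11 = -1/8
  x_4 = -1/8;  a_4 = 4;  x_5 = (x_4 − 4)/11 = -3/8
  x_5 = -3/8;  a_5 = 1;  x_6 = (x_5 − 1)/11 = -1/8
Digits: (6, 1, 4, 1, 4, 1).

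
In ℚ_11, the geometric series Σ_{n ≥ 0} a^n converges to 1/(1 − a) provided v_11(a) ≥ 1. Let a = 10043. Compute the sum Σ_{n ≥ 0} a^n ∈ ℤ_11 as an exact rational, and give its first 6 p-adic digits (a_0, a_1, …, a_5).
Σ a^n = 1/(1 − a) = -1/10042;  first 6 digits = (1, 0, 6, 7, 3, 10)

v_11(a) = 2 ≥ 1, so the series converges in ℤ_11 to 1/(1 − a) = 1/(1 − 10043) = -1/10042. Expand this rational in ℤ_11: compute digits iteratively via d_i = x_i mod 11, x_{i+1} = (x_i − d_i)/11. The first 6 digits are (1, 0, 6, 7, 3, 10).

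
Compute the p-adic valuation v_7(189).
v_7(189) = 1

v_7(n) is the largest exponent k such that 7^k divides n. Factor out: 189 = 7^1 · 27. (Sign doesn't affect v_p.) So v_7(189) = 1.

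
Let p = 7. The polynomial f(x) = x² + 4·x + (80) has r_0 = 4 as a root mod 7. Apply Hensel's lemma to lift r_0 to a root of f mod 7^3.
r_2 = 305 (mod 343)

Hensel: r_{i+1} = r_i − f(r_i)·(f′(r_i))^{-1} mod 7^{i+2}, f′(x) = 2x + 4. Iterate:
  r_0 = 4 (mod 7)
  r_1 = 11 (mod 49)
  r_2 = 305 (mod 343)
Final: r = 305 satisfies f(r) ≡ 0 mod 7^3.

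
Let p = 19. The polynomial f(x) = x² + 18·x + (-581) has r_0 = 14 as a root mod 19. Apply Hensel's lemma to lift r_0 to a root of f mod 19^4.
r_3 = 38432 (mod 130321)

Hensel: r_{i+1} = r_i − f(r_i)·(f′(r_i))^{-1} mod 19^{i+2}, f′(x) = 2x + 18. Iterate:
  r_0 = 14 (mod 19)
  r_1 = 166 (mod 361)
  r_2 = 4137 (mod 6859)
  r_3 = 38432 (mod 130321)
Final: r = 38432 satisfies f(r) ≡ 0 mod 19^4.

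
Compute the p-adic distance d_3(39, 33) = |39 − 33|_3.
d_3(39, 33) = 1/3

Step 1 — x − y = 39 − 33 = 6. Step 2 — v_3(6) = 1 (factor: 6 = (3^1 · 2); the sign does not affect v_p). Step 3 — |x − y|_3 = 3^{-1} = 1/3.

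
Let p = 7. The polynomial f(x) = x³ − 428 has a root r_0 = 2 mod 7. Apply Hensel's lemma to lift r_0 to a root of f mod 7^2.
r_1 = 37 (mod 49)

Hensel: r_{i+1} = r_i − f(r_i)/f′(r_i) mod 7^{i+2}, where f′(x) = 3x². Iterate:
  r_0 = 2 (mod 7)
  r_1 = 37 (mod 49)
Final: r = 37 with f(r) ≡ 0 mod 7^2.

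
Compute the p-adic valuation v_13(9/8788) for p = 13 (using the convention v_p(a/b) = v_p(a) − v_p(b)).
v_13(9/8788) = -3

Factor powers of 13 from the numerator and denominator of the reduced fraction: 9 = 13^0 · 9 and 8788 = 13^3 · 4. Apply v_p(a/b) = v_p(a) − v_p(b): v_13(9/8788) = 0 − 3 = -3.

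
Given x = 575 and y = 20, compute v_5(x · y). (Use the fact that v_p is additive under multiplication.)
v_5(11500) = 3

v_p(x) = 2 (factor: 575 = 5^2 · 23); v_p(y) = 1 (factor: 20 = 5^1 · 4). Additivity: v_p(xy) = v_p(x) + v_p(y) = 2 + 1 = 3. (Direct check: xy = 11500 = 5^3 · (92).)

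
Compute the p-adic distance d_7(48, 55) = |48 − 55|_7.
d_7(48, 55) = 1/7

Step 1 — x − y = 48 − 55 = -7. Step 2 — v_7(-7) = 1 (factor: -7 = −(7^1 · 1); the sign does not affect v_p). Step 3 — |x − y|_7 = 7^{-1} = 1/7.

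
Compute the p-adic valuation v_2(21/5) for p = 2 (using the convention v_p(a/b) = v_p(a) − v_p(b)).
v_2(21/5) = 0

Factor powers of 2 from the numerator and denominator of the reduced fraction: 21 = 2^0 · 21 and 5 = 2^0 · 5. Apply v_p(a/b) = v_p(a) − v_p(b): v_2(21/5) = 0 − 0 = 0.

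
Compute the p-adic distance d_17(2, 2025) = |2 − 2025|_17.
d_17(2, 2025) = 1/289

Step 1 — x − y = 2 − 2025 = -2023. Step 2 — v_17(-2023) = 2 (factor: -2023 = −(17^2 · 7); the sign does not affect v_p). Step 3 — |x − y|_17 = 17^{-2} = 1/289.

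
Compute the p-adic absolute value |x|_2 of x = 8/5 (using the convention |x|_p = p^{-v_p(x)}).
|8/5|_2 = 1/8

Step 1 — compute v_2(x) by factoring powers of 2 out of the numerator and denominator: v_2(8/5) = 3. Step 2 — apply |x|_p = p^{-v_p(x)} = 2^{-3} = 1/8.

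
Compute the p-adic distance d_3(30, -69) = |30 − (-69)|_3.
d_3(30, -69) = 1/9

Step 1 — x − y = 30 − (-69) = 99. Step 2 — v_3(99) = 2 (factor: 99 = (3^2 · 11); the sign does not affect v_p). Step 3 — |x − y|_3 = 3^{-2} = 1/9.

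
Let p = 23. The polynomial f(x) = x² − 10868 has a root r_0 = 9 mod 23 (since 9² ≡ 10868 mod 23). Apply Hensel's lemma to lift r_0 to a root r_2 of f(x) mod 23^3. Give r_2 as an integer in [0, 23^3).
r_2 = 11923 (mod 12167)

Hensel's recurrence: r_{i+1} = r_i − f(r_i)·(f′(r_i))^{-1} mod 23^{i+2}, with f′(x) = 2x. Iterate:
  r_0 = 9 (mod 23)
  r_1 = 285 (mod 529)
  r_2 = 11923 (mod 12167)
Final: r_2 = 11923, and one checks f(r_2) ≡ 0 mod 23^3.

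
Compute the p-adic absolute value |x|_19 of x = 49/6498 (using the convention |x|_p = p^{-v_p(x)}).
|49/6498|_19 = 361

Step 1 — compute v_19(x) by factoring powers of 19 out of the numerator and denominator: v_19(49/6498) = -2. Step 2 — apply |x|_p = p^{-v_p(x)} = 19^{2} = 361.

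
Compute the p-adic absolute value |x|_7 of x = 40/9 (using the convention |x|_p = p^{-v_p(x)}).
|40/9|_7 = 1

Step 1 — compute v_7(x) by factoring powers of 7 out of the numerator and denominator: v_7(40/9) = 0. Step 2 — apply |x|_p = p^{-v_p(x)} = 7^{0} = 1.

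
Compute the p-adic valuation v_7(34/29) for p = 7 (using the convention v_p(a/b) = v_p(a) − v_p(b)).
v_7(34/29) = 0

Factor powers of 7 from the numerator and denominator of the reduced fraction: 34 = 7^0 · 34 and 29 = 7^0 · 29. Apply v_p(a/b) = v_p(a) − v_p(b): v_7(34/29) = 0 − 0 = 0.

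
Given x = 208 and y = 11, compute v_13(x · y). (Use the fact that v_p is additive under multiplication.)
v_13(2288) = 1

v_p(x) = 1 (factor: 208 = 13^1 · 16); v_p(y) = 0 (factor: 11 = 13^0 · 11). Additivity: v_p(xy) = v_p(x) + v_p(y) = 1 + 0 = 1. (Direct check: xy = 2288 = 13^1 · (176).)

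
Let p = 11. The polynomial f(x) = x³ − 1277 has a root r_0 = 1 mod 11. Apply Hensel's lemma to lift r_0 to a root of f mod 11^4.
r_3 = 9703 (mod 14641)

Hensel: r_{i+1} = r_i − f(r_i)/f′(r_i) mod 11^{i+2}, where f′(x) = 3x². Iterate:
  r_0 = 1 (mod 11)
  r_1 = 23 (mod 121)
  r_2 = 386 (mod 1331)
  r_3 = 9703 (mod 14641)
Final: r = 9703 with f(r) ≡ 0 mod 11^4.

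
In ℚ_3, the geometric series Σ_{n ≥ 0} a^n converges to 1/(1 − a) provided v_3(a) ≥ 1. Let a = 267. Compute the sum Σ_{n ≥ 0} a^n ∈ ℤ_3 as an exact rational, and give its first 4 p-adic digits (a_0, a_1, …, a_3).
Σ a^n = 1/(1 − a) = -1/266;  first 4 digits = (1, 2, 0, 0)

v_3(a) = 1 ≥ 1, so the series converges in ℤ_3 to 1/(1 − a) = 1/(1 − 267) = -1/266. Expand this rational in ℤ_3: compute digits iteratively via d_i = x_i mod 3, x_{i+1} = (x_i − d_i)/3. The first 4 digits are (1, 2, 0, 0).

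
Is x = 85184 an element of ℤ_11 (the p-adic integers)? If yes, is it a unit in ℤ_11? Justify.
x ∈ ℤ_11 but not a unit; v_11(x) = 3 > 0

ℤ_11 = {x ∈ ℚ_11 : v_11(x) ≥ 0} and ℤ_11^× = {x ∈ ℤ_11 : v_11(x) = 0}. Here v_11(85184) = v_11(num) − v_11(den) = 3; compare against these criteria.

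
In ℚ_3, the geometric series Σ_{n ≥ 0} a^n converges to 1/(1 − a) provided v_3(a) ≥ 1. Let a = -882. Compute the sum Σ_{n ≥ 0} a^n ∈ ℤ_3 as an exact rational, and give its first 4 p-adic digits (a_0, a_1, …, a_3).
Σ a^n = 1/(1 − a) = 1/883;  first 4 digits = (1, 0, 1, 0)

v_3(a) = 2 ≥ 1, so the series converges in ℤ_3 to 1/(1 − a) = 1/(1 − (-882)) = 1/883. Expand this rational in ℤ_3: compute digits iteratively via d_i = x_i mod 3, x_{i+1} = (x_i − d_i)/3. The first 4 digits are (1, 0, 1, 0).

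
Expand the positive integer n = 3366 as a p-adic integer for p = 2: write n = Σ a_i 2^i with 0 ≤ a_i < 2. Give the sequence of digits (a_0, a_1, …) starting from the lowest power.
(a_0, a_1, …) = (0, 1, 1, 0, 0, 1, 0, 0, 1, 0, 1, 1)

Repeated division by 2 gives the digits low-to-high: 3366 = 1·2^1 + 1·2^2 + 1·2^5 + 1·2^8 + 1·2^10 + 1·2^11. Digit sequence: (0, 1, 1, 0, 0, 1, 0, 0, 1, 0, 1, 1).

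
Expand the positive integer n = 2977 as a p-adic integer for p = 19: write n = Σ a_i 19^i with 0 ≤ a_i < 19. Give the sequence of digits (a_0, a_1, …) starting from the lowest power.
(a_0, a_1, …) = (13, 4, 8)

Repeated division by 19 gives the digits low-to-high: 2977 = 13 + 4·19^1 + 8·19^2. Digit sequence: (13, 4, 8).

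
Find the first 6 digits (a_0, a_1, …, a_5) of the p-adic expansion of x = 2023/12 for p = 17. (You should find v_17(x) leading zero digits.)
(a_0, …, a_5) = (0, 0, 2, 7, 1, 7)

v_17(2023/12) = 2, so a_0 = ... = a_1 = 0. Factor out: x = 17^2 · u with u = 7/12 a unit in ℤ_17. Expand u iteratively via a_{v+i} = u_i mod 17, u_{i+1} = (u_i − a_{v+i})/17:
  u_0 = 7/12;  a_2 = 2;  u_1 = (u_0 − 2)/17 = -1/12
  u_1 = -1/12;  a_3 = 7;  u_2 = (u_1 − 7)/17 = -5/12
  u_2 = -5/12;  a_4 = 1;  u_3 = (u_2 − 1)/17 = -1/12
  u_3 = -1/12;  a_5 = 7;  u_4 = (u_3 − 7)/17 = -5/12
Digits: (0, 0, 2, 7, 1, 7).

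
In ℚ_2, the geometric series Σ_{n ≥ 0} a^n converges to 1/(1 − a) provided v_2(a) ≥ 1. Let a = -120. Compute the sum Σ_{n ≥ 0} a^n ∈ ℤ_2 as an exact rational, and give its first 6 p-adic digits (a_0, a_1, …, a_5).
Σ a^n = 1/(1 − a) = 1/121;  first 6 digits = (1, 0, 0, 1, 0, 0)

v_2(a) = 3 ≥ 1, so the series converges in ℤ_2 to 1/(1 − a) = 1/(1 − (-120)) = 1/121. Expand this rational in ℤ_2: compute digits iteratively via d_i = x_i mod 2, x_{i+1} = (x_i − d_i)/2. The first 6 digits are (1, 0, 0, 1, 0, 0).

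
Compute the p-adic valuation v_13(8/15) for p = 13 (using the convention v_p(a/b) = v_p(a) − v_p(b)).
v_13(8/15) = 0

Factor powers of 13 from the numerator and denominator of the reduced fraction: 8 = 13^0 · 8 and 15 = 13^0 · 15. Apply v_p(a/b) = v_p(a) − v_p(b): v_13(8/15) = 0 − 0 = 0.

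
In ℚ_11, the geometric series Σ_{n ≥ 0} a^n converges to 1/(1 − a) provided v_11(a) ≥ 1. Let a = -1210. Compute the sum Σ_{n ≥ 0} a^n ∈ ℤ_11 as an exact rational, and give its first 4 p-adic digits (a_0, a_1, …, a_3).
Σ a^n = 1/(1 − a) = 1/1211;  first 4 digits = (1, 0, 1, 10)

v_11(a) = 2 ≥ 1, so the series converges in ℤ_11 to 1/(1 − a) = 1/(1 − (-1210)) = 1/1211. Expand this rational in ℤ_11: compute digits iteratively via d_i = x_i mod 11, x_{i+1} = (x_i − d_i)/11. The first 4 digits are (1, 0, 1, 10).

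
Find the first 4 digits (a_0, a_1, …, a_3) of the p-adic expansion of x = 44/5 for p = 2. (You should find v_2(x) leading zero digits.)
(a_0, …, a_3) = (0, 0, 1, 1)

v_2(44/5) = 2, so a_0 = ... = a_1 = 0. Factor out: x = 2^2 · u with u = 11/5 a unit in ℤ_2. Expand u iteratively via a_{v+i} = u_i mod 2, u_{i+1} = (u_i − a_{v+i})/2:
  u_0 = 11/5;  a_2 = 1;  u_1 = (u_0 − 1)/2 = 3/5
  u_1 = 3/5;  a_3 = 1;  u_2 = (u_1 − 1)/2 = -1/5
Digits: (0, 0, 1, 1).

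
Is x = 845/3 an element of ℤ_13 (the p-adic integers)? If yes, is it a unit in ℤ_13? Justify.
x ∈ ℤ_13 but not a unit; v_13(x) = 2 > 0

ℤ_13 = {x ∈ ℚ_13 : v_13(x) ≥ 0} and ℤ_13^× = {x ∈ ℤ_13 : v_13(x) = 0}. Here v_13(845/3) = v_13(num) − v_13(den) = 2; compare against these criteria.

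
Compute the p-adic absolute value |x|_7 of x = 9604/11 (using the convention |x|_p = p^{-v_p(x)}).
|9604/11|_7 = 1/2401

Step 1 — compute v_7(x) by factoring powers of 7 out of the numerator and denominator: v_7(9604/11) = 4. Step 2 — apply |x|_p = p^{-v_p(x)} = 7^{-4} = 1/2401.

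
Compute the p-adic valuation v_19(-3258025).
v_19(-3258025) = 4

v_19(n) is the largest exponent k such that 19^k divides n. Factor out: -3258025 = -19^4 · 25. (Sign doesn't affect v_p.) So v_19(-3258025) = 4.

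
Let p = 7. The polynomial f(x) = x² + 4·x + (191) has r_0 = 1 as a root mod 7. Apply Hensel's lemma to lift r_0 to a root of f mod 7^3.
r_2 = 197 (mod 343)

Hensel: r_{i+1} = r_i − f(r_i)·(f′(r_i))^{-1} mod 7^{i+2}, f′(x) = 2x + 4. Iterate:
  r_0 = 1 (mod 7)
  r_1 = 1 (mod 49)
  r_2 = 197 (mod 343)
Final: r = 197 satisfies f(r) ≡ 0 mod 7^3.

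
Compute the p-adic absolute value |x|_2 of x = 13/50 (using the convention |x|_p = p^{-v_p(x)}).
|13/50|_2 = 2

Step 1 — compute v_2(x) by factoring powers of 2 out of the numerator and denominator: v_2(13/50) = -1. Step 2 — apply |x|_p = p^{-v_p(x)} = 2^{1} = 2.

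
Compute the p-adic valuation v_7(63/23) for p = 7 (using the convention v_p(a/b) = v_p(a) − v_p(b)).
v_7(63/23) = 1

Factor powers of 7 from the numerator and denominator of the reduced fraction: 63 = 7^1 · 9 and 23 = 7^0 · 23. Apply v_p(a/b) = v_p(a) − v_p(b): v_7(63/23) = 1 − 0 = 1.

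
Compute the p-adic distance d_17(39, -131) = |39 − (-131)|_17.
d_17(39, -131) = 1/17

Step 1 — x − y = 39 − (-131) = 170. Step 2 — v_17(170) = 1 (factor: 170 = (17^1 · 10); the sign does not affect v_p). Step 3 — |x − y|_17 = 17^{-1} = 1/17.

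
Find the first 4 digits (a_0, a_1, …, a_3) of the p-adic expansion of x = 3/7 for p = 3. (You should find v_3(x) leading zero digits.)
(a_0, …, a_3) = (0, 1, 1, 0)

v_3(3/7) = 1, so a_0 = ... = a_0 = 0. Factor out: x = 3^1 · u with u = 1/7 a unit in ℤ_3. Expand u iteratively via a_{v+i} = u_i mod 3, u_{i+1} = (u_i − a_{v+i})/3:
  u_0 = 1/7;  a_1 = 1;  u_1 = (u_0 − 1)/3 = -2/7
  u_1 = -2/7;  a_2 = 1;  u_2 = (u_1 − 1)/3 = -3/7
  u_2 = -3/7;  a_3 = 0;  u_3 = (u_2 − 0)/3 = -1/7
Digits: (0, 1, 1, 0).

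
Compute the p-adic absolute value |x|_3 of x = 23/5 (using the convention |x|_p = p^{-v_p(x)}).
|23/5|_3 = 1

Step 1 — compute v_3(x) by factoring powers of 3 out of the numerator and denominator: v_3(23/5) = 0. Step 2 — apply |x|_p = p^{-v_p(x)} = 3^{0} = 1.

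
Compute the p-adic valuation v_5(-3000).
v_5(-3000) = 3

v_5(n) is the largest exponent k such that 5^k divides n. Factor out: -3000 = -5^3 · 24. (Sign doesn't affect v_p.) So v_5(-3000) = 3.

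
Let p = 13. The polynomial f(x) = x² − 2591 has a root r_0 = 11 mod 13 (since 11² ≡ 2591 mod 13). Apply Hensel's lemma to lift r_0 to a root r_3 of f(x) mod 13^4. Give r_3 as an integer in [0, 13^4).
r_3 = 24659 (mod 28561)

Hensel's recurrence: r_{i+1} = r_i − f(r_i)·(f′(r_i))^{-1} mod 13^{i+2}, with f′(x) = 2x. Iterate:
  r_0 = 11 (mod 13)
  r_1 = 154 (mod 169)
  r_2 = 492 (mod 2197)
  r_3 = 24659 (mod 28561)
Final: r_3 = 24659, and one checks f(r_3) ≡ 0 mod 13^4.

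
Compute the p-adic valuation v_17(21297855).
v_17(21297855) = 5

v_17(n) is the largest exponent k such that 17^k divides n. Factor out: 21297855 = 17^5 · 15. (Sign doesn't affect v_p.) So v_17(21297855) = 5.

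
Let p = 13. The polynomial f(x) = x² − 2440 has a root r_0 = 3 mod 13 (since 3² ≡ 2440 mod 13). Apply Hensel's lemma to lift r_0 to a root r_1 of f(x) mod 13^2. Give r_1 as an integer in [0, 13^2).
r_1 = 42 (mod 169)

Hensel's recurrence: r_{i+1} = r_i − f(r_i)·(f′(r_i))^{-1} mod 13^{i+2}, with f′(x) = 2x. Iterate:
  r_0 = 3 (mod 13)
  r_1 = 42 (mod 169)
Final: r_1 = 42, and one checks f(r_1) ≡ 0 mod 13^2.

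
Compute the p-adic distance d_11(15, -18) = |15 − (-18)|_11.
d_11(15, -18) = 1/11

Step 1 — x − y = 15 − (-18) = 33. Step 2 — v_11(33) = 1 (factor: 33 = (11^1 · 3); the sign does not affect v_p). Step 3 — |x − y|_11 = 11^{-1} = 1/11.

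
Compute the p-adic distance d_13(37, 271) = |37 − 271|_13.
d_13(37, 271) = 1/13

Step 1 — x − y = 37 − 271 = -234. Step 2 — v_13(-234) = 1 (factor: -234 = −(13^1 · 18); the sign does not affect v_p). Step 3 — |x − y|_13 = 13^{-1} = 1/13.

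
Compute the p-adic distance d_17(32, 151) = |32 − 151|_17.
d_17(32, 151) = 1/17

Step 1 — x − y = 32 − 151 = -119. Step 2 — v_17(-119) = 1 (factor: -119 = −(17^1 · 7); the sign does not affect v_p). Step 3 — |x − y|_17 = 17^{-1} = 1/17.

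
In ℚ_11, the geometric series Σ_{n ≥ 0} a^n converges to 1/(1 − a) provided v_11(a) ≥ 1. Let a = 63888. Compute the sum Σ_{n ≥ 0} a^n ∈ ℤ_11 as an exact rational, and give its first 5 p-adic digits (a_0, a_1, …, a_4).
Σ a^n = 1/(1 − a) = -1/63887;  first 5 digits = (1, 0, 0, 4, 4)

v_11(a) = 3 ≥ 1, so the series converges in ℤ_11 to 1/(1 − a) = 1/(1 − 63888) = -1/63887. Expand this rational in ℤ_11: compute digits iteratively via d_i = x_i mod 11, x_{i+1} = (x_i − d_i)/11. The first 5 digits are (1, 0, 0, 4, 4).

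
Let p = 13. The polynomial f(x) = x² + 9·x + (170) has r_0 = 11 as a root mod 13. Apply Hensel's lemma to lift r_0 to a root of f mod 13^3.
r_2 = 440 (mod 2197)

Hensel: r_{i+1} = r_i − f(r_i)·(f′(r_i))^{-1} mod 13^{i+2}, f′(x) = 2x + 9. Iterate:
  r_0 = 11 (mod 13)
  r_1 = 102 (mod 169)
  r_2 = 440 (mod 2197)
Final: r = 440 satisfies f(r) ≡ 0 mod 13^3.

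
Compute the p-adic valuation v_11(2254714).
v_11(2254714) = 5

v_11(n) is the largest exponent k such that 11^k divides n. Factor out: 2254714 = 11^5 · 14. (Sign doesn't affect v_p.) So v_11(2254714) = 5.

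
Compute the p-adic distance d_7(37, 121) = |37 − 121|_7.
d_7(37, 121) = 1/7

Step 1 — x − y = 37 − 121 = -84. Step 2 — v_7(-84) = 1 (factor: -84 = −(7^1 · 12); the sign does not affect v_p). Step 3 — |x − y|_7 = 7^{-1} = 1/7.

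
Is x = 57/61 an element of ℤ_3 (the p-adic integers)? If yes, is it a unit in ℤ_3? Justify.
x ∈ ℤ_3 but not a unit; v_3(x) = 1 > 0

ℤ_3 = {x ∈ ℚ_3 : v_3(x) ≥ 0} and ℤ_3^× = {x ∈ ℤ_3 : v_3(x) = 0}. Here v_3(57/61) = v_3(num) − v_3(den) = 1; compare against these criteria.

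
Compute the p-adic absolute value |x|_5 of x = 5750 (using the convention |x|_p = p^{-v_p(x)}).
|5750|_5 = 1/125

Step 1 — compute v_5(x) by factoring powers of 5 out of the numerator and denominator: v_5(5750) = 3. Step 2 — apply |x|_p = p^{-v_p(x)} = 5^{-3} = 1/125.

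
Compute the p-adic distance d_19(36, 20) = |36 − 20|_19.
d_19(36, 20) = 1

Step 1 — x − y = 36 − 20 = 16. Step 2 — v_19(16) = 0 (factor: 16 = (19^0 · 16); the sign does not affect v_p). Step 3 — |x − y|_19 = 19^{0} = 1.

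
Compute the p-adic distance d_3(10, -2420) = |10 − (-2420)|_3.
d_3(10, -2420) = 1/243

Step 1 — x − y = 10 − (-2420) = 2430. Step 2 — v_3(2430) = 5 (factor: 2430 = (3^5 · 10); the sign does not affect v_p). Step 3 — |x − y|_3 = 3^{-5} = 1/243.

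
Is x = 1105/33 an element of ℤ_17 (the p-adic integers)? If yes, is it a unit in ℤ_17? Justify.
x ∈ ℤ_17 but not a unit; v_17(x) = 1 > 0

ℤ_17 = {x ∈ ℚ_17 : v_17(x) ≥ 0} and ℤ_17^× = {x ∈ ℤ_17 : v_17(x) = 0}. Here v_17(1105/33) = v_17(num) − v_17(den) = 1; compare against these criteria.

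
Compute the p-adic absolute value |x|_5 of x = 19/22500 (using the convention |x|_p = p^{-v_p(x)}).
|19/22500|_5 = 625

Step 1 — compute v_5(x) by factoring powers of 5 out of the numerator and denominator: v_5(19/22500) = -4. Step 2 — apply |x|_p = p^{-v_p(x)} = 5^{4} = 625.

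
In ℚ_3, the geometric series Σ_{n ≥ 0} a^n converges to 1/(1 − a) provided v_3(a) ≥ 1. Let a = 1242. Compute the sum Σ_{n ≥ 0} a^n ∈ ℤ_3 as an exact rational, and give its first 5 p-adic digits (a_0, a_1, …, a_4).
Σ a^n = 1/(1 − a) = -1/1241;  first 5 digits = (1, 0, 0, 1, 0)

v_3(a) = 3 ≥ 1, so the series converges in ℤ_3 to 1/(1 − a) = 1/(1 − 1242) = -1/1241. Expand this rational in ℤ_3: compute digits iteratively via d_i = x_i mod 3, x_{i+1} = (x_i − d_i)/3. The first 5 digits are (1, 0, 0, 1, 0).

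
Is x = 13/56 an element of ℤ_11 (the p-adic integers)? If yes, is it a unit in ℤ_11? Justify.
x ∈ ℤ_11^× (unit); v_11(x) = 0

ℤ_11 = {x ∈ ℚ_11 : v_11(x) ≥ 0} and ℤ_11^× = {x ∈ ℤ_11 : v_11(x) = 0}. Here v_11(13/56) = v_11(num) − v_11(den) = 0; compare against these criteria.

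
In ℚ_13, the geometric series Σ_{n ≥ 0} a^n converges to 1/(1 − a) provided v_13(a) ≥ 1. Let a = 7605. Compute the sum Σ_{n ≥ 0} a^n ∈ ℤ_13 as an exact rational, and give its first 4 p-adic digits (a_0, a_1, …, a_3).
Σ a^n = 1/(1 − a) = -1/7604;  first 4 digits = (1, 0, 6, 3)

v_13(a) = 2 ≥ 1, so the series converges in ℤ_13 to 1/(1 − a) = 1/(1 − 7605) = -1/7604. Expand this rational in ℤ_13: compute digits iteratively via d_i = x_i mod 13, x_{i+1} = (x_i − d_i)/13. The first 4 digits are (1, 0, 6, 3).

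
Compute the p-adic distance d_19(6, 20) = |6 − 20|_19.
d_19(6, 20) = 1

Step 1 — x − y = 6 − 20 = -14. Step 2 — v_19(-14) = 0 (factor: -14 = −(19^0 · 14); the sign does not affect v_p). Step 3 — |x − y|_19 = 19^{0} = 1.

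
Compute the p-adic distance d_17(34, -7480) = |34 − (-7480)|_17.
d_17(34, -7480) = 1/289

Step 1 — x − y = 34 − (-7480) = 7514. Step 2 — v_17(7514) = 2 (factor: 7514 = (17^2 · 26); the sign does not affect v_p). Step 3 — |x − y|_17 = 17^{-2} = 1/289.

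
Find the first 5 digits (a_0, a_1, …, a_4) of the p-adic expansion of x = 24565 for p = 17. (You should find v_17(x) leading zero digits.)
(a_0, …, a_4) = (0, 0, 0, 5, 0)

v_17(24565) = 3, so a_0 = ... = a_2 = 0. Factor out: x = 17^3 · u with u = 5 a unit in ℤ_17. Expand u iteratively via a_{v+i} = u_i mod 17, u_{i+1} = (u_i − a_{v+i})/17:
  u_0 = 5;  a_3 = 5;  u_1 = (u_0 − 5)/17 = 0
  u_1 = 0;  a_4 = 0;  u_2 = (u_1 − 0)/17 = 0
Digits: (0, 0, 0, 5, 0).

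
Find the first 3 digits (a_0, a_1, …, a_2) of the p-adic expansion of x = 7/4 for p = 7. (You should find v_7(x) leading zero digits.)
(a_0, …, a_2) = (0, 2, 5)

v_7(7/4) = 1, so a_0 = ... = a_0 = 0. Factor out: x = 7^1 · u with u = 1/4 a unit in ℤ_7. Expand u iteratively via a_{v+i} = u_i mod 7, u_{i+1} = (u_i − a_{v+i})/7:
  u_0 = 1/4;  a_1 = 2;  u_1 = (u_0 − 2)/7 = -1/4
  u_1 = -1/4;  a_2 = 5;  u_2 = (u_1 − 5)/7 = -3/4
Digits: (0, 2, 5).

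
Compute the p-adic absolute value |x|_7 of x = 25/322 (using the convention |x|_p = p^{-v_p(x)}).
|25/322|_7 = 7

Step 1 — compute v_7(x) by factoring powers of 7 out of the numerator and denominator: v_7(25/322) = -1. Step 2 — apply |x|_p = p^{-v_p(x)} = 7^{1} = 7.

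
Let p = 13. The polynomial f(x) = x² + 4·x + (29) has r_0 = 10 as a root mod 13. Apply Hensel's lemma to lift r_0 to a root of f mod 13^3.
r_2 = 1193 (mod 2197)

Hensel: r_{i+1} = r_i − f(r_i)·(f′(r_i))^{-1} mod 13^{i+2}, f′(x) = 2x + 4. Iterate:
  r_0 = 10 (mod 13)
  r_1 = 10 (mod 169)
  r_2 = 1193 (mod 2197)
Final: r = 1193 satisfies f(r) ≡ 0 mod 13^3.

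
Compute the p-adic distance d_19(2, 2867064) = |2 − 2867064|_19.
d_19(2, 2867064) = 1/130321

Step 1 — x − y = 2 − 2867064 = -2867062. Step 2 — v_19(-2867062) = 4 (factor: -2867062 = −(19^4 · 22); the sign does not affect v_p). Step 3 — |x − y|_19 = 19^{-4} = 1/130321.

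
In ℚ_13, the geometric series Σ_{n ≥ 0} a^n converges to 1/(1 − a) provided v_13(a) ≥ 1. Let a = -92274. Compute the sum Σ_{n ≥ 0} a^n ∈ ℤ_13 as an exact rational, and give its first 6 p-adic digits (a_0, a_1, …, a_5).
Σ a^n = 1/(1 − a) = 1/92275;  first 6 digits = (1, 0, 0, 10, 9, 12)

v_13(a) = 3 ≥ 1, so the series converges in ℤ_13 to 1/(1 − a) = 1/(1 − (-92274)) = 1/92275. Expand this rational in ℤ_13: compute digits iteratively via d_i = x_i mod 13, x_{i+1} = (x_i − d_i)/13. The first 6 digits are (1, 0, 0, 10, 9, 12).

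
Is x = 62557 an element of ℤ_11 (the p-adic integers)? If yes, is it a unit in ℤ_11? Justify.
x ∈ ℤ_11 but not a unit; v_11(x) = 3 > 0

ℤ_11 = {x ∈ ℚ_11 : v_11(x) ≥ 0} and ℤ_11^× = {x ∈ ℤ_11 : v_11(x) = 0}. Here v_11(62557) = v_11(num) − v_11(den) = 3; compare against these criteria.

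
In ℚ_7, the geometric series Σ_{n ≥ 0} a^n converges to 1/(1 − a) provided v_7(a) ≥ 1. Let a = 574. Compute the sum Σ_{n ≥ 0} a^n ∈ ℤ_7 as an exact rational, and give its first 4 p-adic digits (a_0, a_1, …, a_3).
Σ a^n = 1/(1 − a) = -1/573;  first 4 digits = (1, 5, 1, 2)

v_7(a) = 1 ≥ 1, so the series converges in ℤ_7 to 1/(1 − a) = 1/(1 − 574) = -1/573. Expand this rational in ℤ_7: compute digits iteratively via d_i = x_i mod 7, x_{i+1} = (x_i − d_i)/7. The first 4 digits are (1, 5, 1, 2).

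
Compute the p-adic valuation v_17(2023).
v_17(2023) = 2

v_17(n) is the largest exponent k such that 17^k divides n. Factor out: 2023 = 17^2 · 7. (Sign doesn't affect v_p.) So v_17(2023) = 2.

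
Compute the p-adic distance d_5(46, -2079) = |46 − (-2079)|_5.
d_5(46, -2079) = 1/125

Step 1 — x − y = 46 − (-2079) = 2125. Step 2 — v_5(2125) = 3 (factor: 2125 = (5^3 · 17); the sign does not affect v_p). Step 3 — |x − y|_5 = 5^{-3} = 1/125.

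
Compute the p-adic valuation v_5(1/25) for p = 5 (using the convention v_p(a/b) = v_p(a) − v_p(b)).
v_5(1/25) = -2

Factor powers of 5 from the numerator and denominator of the reduced fraction: 1 = 5^0 · 1 and 25 = 5^2 · 1. Apply v_p(a/b) = v_p(a) − v_p(b): v_5(1/25) = 0 − 2 = -2.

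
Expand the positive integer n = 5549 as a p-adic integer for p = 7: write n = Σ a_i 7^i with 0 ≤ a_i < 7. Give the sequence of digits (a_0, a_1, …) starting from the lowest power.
(a_0, a_1, …) = (5, 1, 1, 2, 2)

Repeated division by 7 gives the digits low-to-high: 5549 = 5 + 1·7^1 + 1·7^2 + 2·7^3 + 2·7^4. Digit sequence: (5, 1, 1, 2, 2).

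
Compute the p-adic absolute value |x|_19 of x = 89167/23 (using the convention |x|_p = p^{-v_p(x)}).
|89167/23|_19 = 1/6859

Step 1 — compute v_19(x) by factoring powers of 19 out of the numerator and denominator: v_19(89167/23) = 3. Step 2 — apply |x|_p = p^{-v_p(x)} = 19^{-3} = 1/6859.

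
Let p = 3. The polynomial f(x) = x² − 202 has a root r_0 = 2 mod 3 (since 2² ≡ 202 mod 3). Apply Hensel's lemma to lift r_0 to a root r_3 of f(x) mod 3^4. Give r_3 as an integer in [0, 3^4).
r_3 = 11 (mod 81)

Hensel's recurrence: r_{i+1} = r_i − f(r_i)·(f′(r_i))^{-1} mod 3^{i+2}, with f′(x) = 2x. Iterate:
  r_0 = 2 (mod 3)
  r_1 = 2 (mod 9)
  r_2 = 11 (mod 27)
  r_3 = 11 (mod 81)
Final: r_3 = 11, and one checks f(r_3) ≡ 0 mod 3^4.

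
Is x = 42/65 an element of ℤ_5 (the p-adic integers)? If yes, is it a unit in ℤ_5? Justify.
x ∉ ℤ_5 (v_5(x) = -1 < 0)

ℤ_5 = {x ∈ ℚ_5 : v_5(x) ≥ 0} and ℤ_5^× = {x ∈ ℤ_5 : v_5(x) = 0}. Here v_5(42/65) = v_5(num) − v_5(den) = -1; compare against these criteria.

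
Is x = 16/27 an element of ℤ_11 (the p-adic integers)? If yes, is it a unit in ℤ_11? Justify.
x ∈ ℤ_11^× (unit); v_11(x) = 0

ℤ_11 = {x ∈ ℚ_11 : v_11(x) ≥ 0} and ℤ_11^× = {x ∈ ℤ_11 : v_11(x) = 0}. Here v_11(16/27) = v_11(num) − v_11(den) = 0; compare against these criteria.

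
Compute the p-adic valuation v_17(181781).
v_17(181781) = 3

v_17(n) is the largest exponent k such that 17^k divides n. Factor out: 181781 = 17^3 · 37. (Sign doesn't affect v_p.) So v_17(181781) = 3.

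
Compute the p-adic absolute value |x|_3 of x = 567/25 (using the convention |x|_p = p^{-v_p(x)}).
|567/25|_3 = 1/81

Step 1 — compute v_3(x) by factoring powers of 3 out of the numerator and denominator: v_3(567/25) = 4. Step 2 — apply |x|_p = p^{-v_p(x)} = 3^{-4} = 1/81.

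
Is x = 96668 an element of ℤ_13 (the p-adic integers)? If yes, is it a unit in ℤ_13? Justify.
x ∈ ℤ_13 but not a unit; v_13(x) = 3 > 0

ℤ_13 = {x ∈ ℚ_13 : v_13(x) ≥ 0} and ℤ_13^× = {x ∈ ℤ_13 : v_13(x) = 0}. Here v_13(96668) = v_13(num) − v_13(den) = 3; compare against these criteria.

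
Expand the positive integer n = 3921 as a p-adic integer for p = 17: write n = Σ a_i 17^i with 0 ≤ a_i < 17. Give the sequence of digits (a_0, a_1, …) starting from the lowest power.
(a_0, a_1, …) = (11, 9, 13)

Repeated division by 17 gives the digits low-to-high: 3921 = 11 + 9·17^1 + 13·17^2. Digit sequence: (11, 9, 13).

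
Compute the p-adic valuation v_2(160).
v_2(160) = 5

v_2(n) is the largest exponent k such that 2^k divides n. Factor out: 160 = 2^5 · 5. (Sign doesn't affect v_p.) So v_2(160) = 5.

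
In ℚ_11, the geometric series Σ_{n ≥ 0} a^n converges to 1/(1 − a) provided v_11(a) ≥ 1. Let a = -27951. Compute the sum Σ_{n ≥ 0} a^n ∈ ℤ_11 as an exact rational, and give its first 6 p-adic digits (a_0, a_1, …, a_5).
Σ a^n = 1/(1 − a) = 1/27952;  first 6 digits = (1, 0, 0, 1, 9, 10)

v_11(a) = 3 ≥ 1, so the series converges in ℤ_11 to 1/(1 − a) = 1/(1 − (-27951)) = 1/27952. Expand this rational in ℤ_11: compute digits iteratively via d_i = x_i mod 11, x_{i+1} = (x_i − d_i)/11. The first 6 digits are (1, 0, 0, 1, 9, 10).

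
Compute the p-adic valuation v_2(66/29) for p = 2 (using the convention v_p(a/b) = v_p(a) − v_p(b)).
v_2(66/29) = 1

Factor powers of 2 from the numerator and denominator of the reduced fraction: 66 = 2^1 · 33 and 29 = 2^0 · 29. Apply v_p(a/b) = v_p(a) − v_p(b): v_2(66/29) = 1 − 0 = 1.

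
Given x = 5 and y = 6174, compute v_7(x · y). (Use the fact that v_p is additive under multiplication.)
v_7(30870) = 3

v_p(x) = 0 (factor: 5 = 7^0 · 5); v_p(y) = 3 (factor: 6174 = 7^3 · 18). Additivity: v_p(xy) = v_p(x) + v_p(y) = 0 + 3 = 3. (Direct check: xy = 30870 = 7^3 · (90).)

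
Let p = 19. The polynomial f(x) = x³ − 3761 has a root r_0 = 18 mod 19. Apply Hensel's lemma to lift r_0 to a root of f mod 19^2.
r_1 = 170 (mod 361)

Hensel: r_{i+1} = r_i − f(r_i)/f′(r_i) mod 19^{i+2}, where f′(x) = 3x². Iterate:
  r_0 = 18 (mod 19)
  r_1 = 170 (mod 361)
Final: r = 170 with f(r) ≡ 0 mod 19^2.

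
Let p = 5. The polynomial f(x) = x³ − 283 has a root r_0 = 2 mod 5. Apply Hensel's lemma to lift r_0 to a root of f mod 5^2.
r_1 = 2 (mod 25)

Hensel: r_{i+1} = r_i − f(r_i)/f′(r_i) mod 5^{i+2}, where f′(x) = 3x². Iterate:
  r_0 = 2 (mod 5)
  r_1 = 2 (mod 25)
Final: r = 2 with f(r) ≡ 0 mod 5^2.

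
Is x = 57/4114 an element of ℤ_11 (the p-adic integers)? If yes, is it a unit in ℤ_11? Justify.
x ∉ ℤ_11 (v_11(x) = -2 < 0)

ℤ_11 = {x ∈ ℚ_11 : v_11(x) ≥ 0} and ℤ_11^× = {x ∈ ℤ_11 : v_11(x) = 0}. Here v_11(57/4114) = v_11(num) − v_11(den) = -2; compare against these criteria.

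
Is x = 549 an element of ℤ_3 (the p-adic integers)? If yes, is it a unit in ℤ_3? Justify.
x ∈ ℤ_3 but not a unit; v_3(x) = 2 > 0

ℤ_3 = {x ∈ ℚ_3 : v_3(x) ≥ 0} and ℤ_3^× = {x ∈ ℤ_3 : v_3(x) = 0}. Here v_3(549) = v_3(num) − v_3(den) = 2; compare against these criteria.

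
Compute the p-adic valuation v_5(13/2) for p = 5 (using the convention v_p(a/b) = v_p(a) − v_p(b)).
v_5(13/2) = 0

Factor powers of 5 from the numerator and denominator of the reduced fraction: 13 = 5^0 · 13 and 2 = 5^0 · 2. Apply v_p(a/b) = v_p(a) − v_p(b): v_5(13/2) = 0 − 0 = 0.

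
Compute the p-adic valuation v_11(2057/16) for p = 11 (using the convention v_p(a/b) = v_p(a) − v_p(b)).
v_11(2057/16) = 2

Factor powers of 11 from the numerator and denominator of the reduced fraction: 2057 = 11^2 · 17 and 16 = 11^0 · 16. Apply v_p(a/b) = v_p(a) − v_p(b): v_11(2057/16) = 2 − 0 = 2.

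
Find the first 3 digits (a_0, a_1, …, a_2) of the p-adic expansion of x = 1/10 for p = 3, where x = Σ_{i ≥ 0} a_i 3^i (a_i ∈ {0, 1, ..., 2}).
(a_0, …, a_2) = (1, 0, 2)

v_3(1/10) = 0 (numerator and denominator both coprime to 3), so x ∈ ℤ_3^×. Compute digits iteratively via a_i = x_i mod 3, x_{i+1} = (x_i − a_i)/3, with x_0 = x:
  x_0 = 1/10;  a_0 = 1;  x_1 = (x_0 − 1)/3 = -3/10
  x_1 = -3/10;  a_1 = 0;  x_2 = (x_1 − 0)/3 = -1/10
  x_2 = -1/10;  a_2 = 2;  x_3 = (x_2 − 2)/3 = -7/10
Digits: (1, 0, 2).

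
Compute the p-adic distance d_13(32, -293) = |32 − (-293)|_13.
d_13(32, -293) = 1/13

Step 1 — x − y = 32 − (-293) = 325. Step 2 — v_13(325) = 1 (factor: 325 = (13^1 · 25); the sign does not affect v_p). Step 3 — |x − y|_13 = 13^{-1} = 1/13.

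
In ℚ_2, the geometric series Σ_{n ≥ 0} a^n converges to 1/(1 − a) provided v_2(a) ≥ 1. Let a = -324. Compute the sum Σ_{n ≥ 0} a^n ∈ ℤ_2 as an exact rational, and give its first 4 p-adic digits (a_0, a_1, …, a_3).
Σ a^n = 1/(1 − a) = 1/325;  first 4 digits = (1, 0, 1, 1)

v_2(a) = 2 ≥ 1, so the series converges in ℤ_2 to 1/(1 − a) = 1/(1 − (-324)) = 1/325. Expand this rational in ℤ_2: compute digits iteratively via d_i = x_i mod 2, x_{i+1} = (x_i − d_i)/2. The first 4 digits are (1, 0, 1, 1).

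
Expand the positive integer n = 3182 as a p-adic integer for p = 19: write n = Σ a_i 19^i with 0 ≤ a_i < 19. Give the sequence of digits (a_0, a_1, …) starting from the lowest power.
(a_0, a_1, …) = (9, 15, 8)

Repeated division by 19 gives the digits low-to-high: 3182 = 9 + 15·19^1 + 8·19^2. Digit sequence: (9, 15, 8).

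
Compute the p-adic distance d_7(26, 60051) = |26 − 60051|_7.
d_7(26, 60051) = 1/2401

Step 1 — x − y = 26 − 60051 = -60025. Step 2 — v_7(-60025) = 4 (factor: -60025 = −(7^4 · 25); the sign does not affect v_p). Step 3 — |x − y|_7 = 7^{-4} = 1/2401.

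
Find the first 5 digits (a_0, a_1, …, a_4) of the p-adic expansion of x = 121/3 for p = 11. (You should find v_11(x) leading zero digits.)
(a_0, …, a_4) = (0, 0, 4, 7, 3)

v_11(121/3) = 2, so a_0 = ... = a_1 = 0. Factor out: x = 11^2 · u with u = 1/3 a unit in ℤ_11. Expand u iteratively via a_{v+i} = u_i mod 11, u_{i+1} = (u_i − a_{v+i})/11:
  u_0 = 1/3;  a_2 = 4;  u_1 = (u_0 − 4)/11 = -1/3
  u_1 = -1/3;  a_3 = 7;  u_2 = (u_1 − 7)/11 = -2/3
  u_2 = -2/3;  a_4 = 3;  u_3 = (u_2 − 3)/11 = -1/3
Digits: (0, 0, 4, 7, 3).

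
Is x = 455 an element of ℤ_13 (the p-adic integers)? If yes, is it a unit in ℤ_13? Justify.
x ∈ ℤ_13 but not a unit; v_13(x) = 1 > 0

ℤ_13 = {x ∈ ℚ_13 : v_13(x) ≥ 0} and ℤ_13^× = {x ∈ ℤ_13 : v_13(x) = 0}. Here v_13(455) = v_13(num) − v_13(den) = 1; compare against these criteria.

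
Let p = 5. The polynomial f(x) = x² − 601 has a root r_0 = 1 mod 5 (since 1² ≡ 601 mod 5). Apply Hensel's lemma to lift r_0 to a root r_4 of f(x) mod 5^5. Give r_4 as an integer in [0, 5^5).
r_4 = 2176 (mod 3125)

Hensel's recurrence: r_{i+1} = r_i − f(r_i)·(f′(r_i))^{-1} mod 5^{i+2}, with f′(x) = 2x. Iterate:
  r_0 = 1 (mod 5)
  r_1 = 1 (mod 25)
  r_2 = 51 (mod 125)
  r_3 = 301 (mod 625)
  r_4 = 2176 (mod 3125)
Final: r_4 = 2176, and one checks f(r_4) ≡ 0 mod 5^5.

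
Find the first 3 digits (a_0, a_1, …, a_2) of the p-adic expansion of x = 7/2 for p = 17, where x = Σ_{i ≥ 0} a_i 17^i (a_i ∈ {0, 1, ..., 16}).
(a_0, …, a_2) = (12, 8, 8)

v_17(7/2) = 0 (numerator and denominator both coprime to 17), so x ∈ ℤ_17^×. Compute digits iteratively via a_i = x_i mod 17, x_{i+1} = (x_i − a_i)/17, with x_0 = x:
  x_0 = 7/2;  a_0 = 12;  x_1 = (x_0 − 12)/17 = -1/2
  x_1 = -1/2;  a_1 = 8;  x_2 = (x_1 − 8)/17 = -1/2
  x_2 = -1/2;  a_2 = 8;  x_3 = (x_2 − 8)/17 = -1/2
Digits: (12, 8, 8).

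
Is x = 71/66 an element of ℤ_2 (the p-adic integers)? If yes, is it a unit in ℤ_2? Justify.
x ∉ ℤ_2 (v_2(x) = -1 < 0)

ℤ_2 = {x ∈ ℚ_2 : v_2(x) ≥ 0} and ℤ_2^× = {x ∈ ℤ_2 : v_2(x) = 0}. Here v_2(71/66) = v_2(num) − v_2(den) = -1; compare against these criteria.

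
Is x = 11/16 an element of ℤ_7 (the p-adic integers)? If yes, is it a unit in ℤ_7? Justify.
x ∈ ℤ_7^× (unit); v_7(x) = 0

ℤ_7 = {x ∈ ℚ_7 : v_7(x) ≥ 0} and ℤ_7^× = {x ∈ ℤ_7 : v_7(x) = 0}. Here v_7(11/16) = v_7(num) − v_7(den) = 0; compare against these criteria.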